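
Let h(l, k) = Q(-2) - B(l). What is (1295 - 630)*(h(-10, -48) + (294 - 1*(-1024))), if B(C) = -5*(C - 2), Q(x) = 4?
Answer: 839230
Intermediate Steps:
B(C) = 10 - 5*C (B(C) = -5*(-2 + C) = 10 - 5*C)
h(l, k) = -6 + 5*l (h(l, k) = 4 - (10 - 5*l) = 4 + (-10 + 5*l) = -6 + 5*l)
(1295 - 630)*(h(-10, -48) + (294 - 1*(-1024))) = (1295 - 630)*((-6 + 5*(-10)) + (294 - 1*(-1024))) = 665*((-6 - 50) + (294 + 1024)) = 665*(-56 + 1318) = 665*1262 = 839230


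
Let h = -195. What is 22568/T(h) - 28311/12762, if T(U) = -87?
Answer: -32275097/123366 ≈ -261.62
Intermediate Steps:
22568/T(h) - 28311/12762 = 22568/(-87) - 28311/12762 = 22568*(-1/87) - 28311*1/12762 = -22568/87 - 9437/4254 = -32275097/123366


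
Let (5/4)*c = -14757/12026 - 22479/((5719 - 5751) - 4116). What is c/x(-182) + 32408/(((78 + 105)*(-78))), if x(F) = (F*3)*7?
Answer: -811944331787/357480125730 ≈ -2.2713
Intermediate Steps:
c = 104560209/31177405 (c = 4*(-14757/12026 - 22479/((5719 - 5751) - 4116))/5 = 4*(-14757*1/12026 - 22479/(-32 - 4116))/5 = 4*(-14757/12026 - 22479/(-4148))/5 = 4*(-14757/12026 - 22479*(-1/4148))/5 = 4*(-14757/12026 + 22479/4148)/5 = (⅘)*(104560209/24941924) = 104560209/31177405 ≈ 3.3537)
x(F) = 21*F (x(F) = (3*F)*7 = 21*F)
c/x(-182) + 32408/(((78 + 105)*(-78))) = 104560209/(31177405*((21*(-182)))) + 32408/(((78 + 105)*(-78))) = (104560209/31177405)/(-3822) + 32408/((183*(-78))) = (104560209/31177405)*(-1/3822) + 32408/(-14274) = -2681031/3055385690 + 32408*(-1/14274) = -2681031/3055385690 - 16204/7137 = -811944331787/357480125730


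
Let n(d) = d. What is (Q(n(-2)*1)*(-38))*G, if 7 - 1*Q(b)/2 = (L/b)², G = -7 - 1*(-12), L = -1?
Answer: -2565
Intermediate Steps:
G = 5 (G = -7 + 12 = 5)
Q(b) = 14 - 2/b²
(Q(n(-2)*1)*(-38))*G = ((14 - 2/(-2*1)²)*(-38))*5 = ((14 - 2/(-2)²)*(-38))*5 = ((14 - 2*¼)*(-38))*5 = ((14 - ½)*(-38))*5 = ((27/2)*(-38))*5 = -513*5 = -2565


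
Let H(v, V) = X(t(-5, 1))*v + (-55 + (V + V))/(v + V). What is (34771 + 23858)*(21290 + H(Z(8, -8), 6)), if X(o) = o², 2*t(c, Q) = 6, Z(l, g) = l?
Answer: 17531536725/14 ≈ 1.2523e+9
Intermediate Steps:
t(c, Q) = 3 (t(c, Q) = (½)*6 = 3)
H(v, V) = 9*v + (-55 + 2*V)/(V + v) (H(v, V) = 3²*v + (-55 + (V + V))/(v + V) = 9*v + (-55 + 2*V)/(V + v))
(34771 + 23858)*(21290 + H(Z(8, -8), 6)) = (34771 + 23858)*(21290 + (-55 + 2*6 + 9*8² + 9*6*8)/(6 + 8)) = 58629*(21290 + (-55 + 12 + 9*64 + 432)/14) = 58629*(21290 + (-55 + 12 + 576 + 432)/14) = 58629*(21290 + (1/14)*965) = 58629*(21290 + 965/14) = 58629*(299025/14) = 17531536725/14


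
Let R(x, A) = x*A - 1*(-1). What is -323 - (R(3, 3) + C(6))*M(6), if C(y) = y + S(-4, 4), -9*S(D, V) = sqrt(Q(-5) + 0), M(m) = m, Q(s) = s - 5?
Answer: -419 + 2*I*sqrt(10)/3 ≈ -419.0 + 2.1082*I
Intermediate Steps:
Q(s) = -5 + s
S(D, V) = -I*sqrt(10)/9 (S(D, V) = -sqrt((-5 - 5) + 0)/9 = -sqrt(-10 + 0)/9 = -I*sqrt(10)/9)
R(x, A) = 1 + A*x (R(x, A) = A*x + 1 = 1 + A*x)
C(y) = y - I*sqrt(10)/9
-323 - (R(3, 3) + C(6))*M(6) = -323 - ((1 + 3*3) + (6 - I*sqrt(10)/9))*6 = -323 - ((1 + 9) + (6 - I*sqrt(10)/9))*6 = -323 - (10 + (6 - I*sqrt(10)/9))*6 = -323 - (16 - I*sqrt(10)/9)*6 = -323 - (96 - 2*I*sqrt(10)/3) = -323 + (-96 + 2*I*sqrt(10)/3) = -419 + 2*I*sqrt(10)/3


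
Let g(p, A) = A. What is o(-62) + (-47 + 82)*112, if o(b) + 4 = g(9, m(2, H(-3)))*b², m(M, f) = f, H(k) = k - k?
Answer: 3916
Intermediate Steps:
H(k) = 0
o(b) = -4 (o(b) = -4 + 0*b² = -4 + 0 = -4)
o(-62) + (-47 + 82)*112 = -4 + (-47 + 82)*112 = -4 + 35*112 = -4 + 3920 = 3916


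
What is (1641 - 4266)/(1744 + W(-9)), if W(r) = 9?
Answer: -2625/1753 ≈ -1.4974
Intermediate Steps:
(1641 - 4266)/(1744 + W(-9)) = (1641 - 4266)/(1744 + 9) = -2625/1753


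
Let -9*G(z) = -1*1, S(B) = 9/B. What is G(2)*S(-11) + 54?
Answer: 593/11 ≈ 53.909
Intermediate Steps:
G(z) = ⅑ (G(z) = -(-1)/9 = -⅑*(-1) = ⅑)
G(2)*S(-11) + 54 = (9/(-11))/9 + 54 = (9*(-1/11))/9 + 54 = (⅑)*(-9/11) + 54 = -1/11 + 54 = 593/11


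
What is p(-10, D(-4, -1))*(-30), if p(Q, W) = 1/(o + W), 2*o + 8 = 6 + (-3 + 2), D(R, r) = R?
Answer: 60/11 ≈ 5.4545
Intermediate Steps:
o = -3/2 (o = -4 + (6 + (-3 + 2))/2 = -4 + (6 - 1)/2 = -4 + (½)*5 = -4 + 5/2 = -3/2 ≈ -1.5000)
p(Q, W) = 1/(-3/2 + W)
p(-10, D(-4, -1))*(-30) = (2/(-3 + 2*(-4)))*(-30) = (2/(-3 - 8))*(-30) = (2/(-11))*(-30) = (2*(-1/11))*(-30) = -2/11*(-30) = 60/11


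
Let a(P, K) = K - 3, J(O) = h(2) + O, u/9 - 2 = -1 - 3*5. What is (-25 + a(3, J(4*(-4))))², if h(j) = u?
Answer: 28900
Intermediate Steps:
u = -126 (u = 18 + 9*(-1 - 3*5) = 18 + 9*(-1 - 15) = 18 + 9*(-16) = 18 - 144 = -126)
h(j) = -126
J(O) = -126 + O
a(P, K) = -3 + K
(-25 + a(3, J(4*(-4))))² = (-25 + (-3 + (-126 + 4*(-4))))² = (-25 + (-3 + (-126 - 16)))² = (-25 + (-3 - 142))² = (-25 - 145)² = (-170)² = 28900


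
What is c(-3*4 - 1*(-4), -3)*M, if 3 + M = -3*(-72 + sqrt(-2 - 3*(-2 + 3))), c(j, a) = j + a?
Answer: -2343 + 33*I*sqrt(5) ≈ -2343.0 + 73.79*I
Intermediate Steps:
c(j, a) = a + j
M = 213 - 3*I*sqrt(5) (M = -3 - 3*(-72 + sqrt(-2 - 3*(-2 + 3))) = -3 - 3*(-72 + sqrt(-2 - 3*1)) = -3 - 3*(-72 + sqrt(-2 - 3)) = -3 - 3*(-72 + sqrt(-5)) = -3 - 3*(-72 + I*sqrt(5)) = -3 + (216 - 3*I*sqrt(5)) = 213 - 3*I*sqrt(5) ≈ 213.0 - 6.7082*I)
c(-3*4 - 1*(-4), -3)*M = (-3 + (-3*4 - 1*(-4)))*(213 - 3*I*sqrt(5)) = (-3 + (-12 + 4))*(213 - 3*I*sqrt(5)) = (-3 - 8)*(213 - 3*I*sqrt(5)) = -11*(213 - 3*I*sqrt(5)) = -2343 + 33*I*sqrt(5)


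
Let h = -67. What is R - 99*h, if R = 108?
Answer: 6741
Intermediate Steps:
R - 99*h = 108 - 99*(-67) = 108 + 6633 = 6741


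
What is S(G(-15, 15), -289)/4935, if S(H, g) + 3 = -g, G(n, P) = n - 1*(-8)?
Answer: 286/4935 ≈ 0.057953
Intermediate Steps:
G(n, P) = 8 + n (G(n, P) = n + 8 = 8 + n)
S(H, g) = -3 - g
S(G(-15, 15), -289)/4935 = (-3 - 1*(-289))/4935 = (-3 + 289)*(1/4935) = 286*(1/4935) = 286/4935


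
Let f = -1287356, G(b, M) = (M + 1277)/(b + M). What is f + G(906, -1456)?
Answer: -708045621/550 ≈ -1.2874e+6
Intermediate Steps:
G(b, M) = (1277 + M)/(M + b)
f + G(906, -1456) = -1287356 + (1277 - 1456)/(-1456 + 906) = -1287356 - 179/(-550) = -1287356 - 1/550*(-179) = -1287356 + 179/550 = -708045621/550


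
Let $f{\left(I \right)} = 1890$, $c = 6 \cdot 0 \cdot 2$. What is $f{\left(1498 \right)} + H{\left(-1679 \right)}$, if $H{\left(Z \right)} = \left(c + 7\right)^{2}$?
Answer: $1939$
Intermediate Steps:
$c = 0$ ($c = 0 \cdot 2 = 0$)
$H{\left(Z \right)} = 49$ ($H{\left(Z \right)} = \left(0 + 7\right)^{2} = 7^{2} = 49$)
$f{\left(1498 \right)} + H{\left(-1679 \right)} = 1890 + 49 = 1939$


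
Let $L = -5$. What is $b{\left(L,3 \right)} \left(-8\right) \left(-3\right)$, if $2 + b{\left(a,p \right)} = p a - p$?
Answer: $-480$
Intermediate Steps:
$b{\left(a,p \right)} = -2 - p + a p$ ($b{\left(a,p \right)} = -2 + \left(p a - p\right) = -2 + \left(a p - p\right) = -2 + \left(- p + a p\right) = -2 - p + a p$)
$b{\left(L,3 \right)} \left(-8\right) \left(-3\right) = \left(-2 - 3 - 15\right) \left(-8\right) \left(-3\right) = \left(-20\right) \left(-8\right) \left(-3\right) = 160 \left(-3\right) = -480$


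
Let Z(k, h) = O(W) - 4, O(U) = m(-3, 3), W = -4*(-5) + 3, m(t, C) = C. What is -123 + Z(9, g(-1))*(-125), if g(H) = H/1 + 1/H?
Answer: 2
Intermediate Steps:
W = 23 (W = 20 + 3 = 23)
O(U) = 3
g(H) = H + 1/H (g(H) = H*1 + 1/H = H + 1/H)
Z(k, h) = -1 (Z(k, h) = 3 - 4 = -1)
-123 + Z(9, g(-1))*(-125) = -123 - 1*(-125) = -123 + 125 = 2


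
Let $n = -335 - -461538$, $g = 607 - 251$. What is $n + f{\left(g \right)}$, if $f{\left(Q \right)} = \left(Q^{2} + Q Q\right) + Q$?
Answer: $715031$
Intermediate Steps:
$g = 356$ ($g = 607 - 251 = 356$)
$f{\left(Q \right)} = Q + 2 Q^{2}$ ($f{\left(Q \right)} = \left(Q^{2} + Q^{2}\right) + Q = 2 Q^{2} + Q = Q + 2 Q^{2}$)
$n = 461203$ ($n = -335 + 461538 = 461203$)
$n + f{\left(g \right)} = 461203 + 356 \left(1 + 2 \cdot 356\right) = 461203 + 356 \left(1 + 712\right) = 461203 + 356 \cdot 713 = 461203 + 253828 = 715031$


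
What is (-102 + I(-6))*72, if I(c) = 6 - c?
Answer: -6480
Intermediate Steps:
(-102 + I(-6))*72 = (-102 + (6 - 1*(-6)))*72 = (-102 + (6 + 6))*72 = (-102 + 12)*72 = -90*72 = -6480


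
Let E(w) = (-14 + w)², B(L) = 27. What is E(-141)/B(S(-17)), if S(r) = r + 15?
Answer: 24025/27 ≈ 889.81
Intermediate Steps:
S(r) = 15 + r
E(-141)/B(S(-17)) = (-14 - 141)²/27 = (-155)²*(1/27) = 24025*(1/27) = 24025/27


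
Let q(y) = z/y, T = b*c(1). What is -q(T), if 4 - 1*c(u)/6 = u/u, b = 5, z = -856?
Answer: 428/45 ≈ 9.5111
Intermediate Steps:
c(u) = 18 (c(u) = 24 - 6*u/u = 24 - 6*1 = 24 - 6 = 18)
T = 90 (T = 5*18 = 90)
q(y) = -856/y
-q(T) = -(-856)/90 = -1*(-428/45) = 428/45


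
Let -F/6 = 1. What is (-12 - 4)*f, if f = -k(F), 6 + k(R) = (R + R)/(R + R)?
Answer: -80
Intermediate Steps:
F = -6 (F = -6*1 = -6)
k(R) = -5 (k(R) = -6 + (R + R)/(R + R) = -6 + (2*R)/((2*R)) = -6 + (2*R)*(1/(2*R)) = -6 + 1 = -5)
f = 5 (f = -1*(-5) = 5)
(-12 - 4)*f = (-12 - 4)*5 = -16*5 = -80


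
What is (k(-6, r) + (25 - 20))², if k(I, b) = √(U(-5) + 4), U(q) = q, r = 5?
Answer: (5 + I)² ≈ 24.0 + 10.0*I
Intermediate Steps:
k(I, b) = I (k(I, b) = √(-5 + 4) = √(-1) = I)
(k(-6, r) + (25 - 20))² = (I + (25 - 20))² = (I + 5)² = (5 + I)²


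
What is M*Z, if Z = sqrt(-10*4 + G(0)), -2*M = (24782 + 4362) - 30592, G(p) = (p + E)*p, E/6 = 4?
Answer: 1448*I*sqrt(10) ≈ 4579.0*I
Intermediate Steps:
E = 24 (E = 6*4 = 24)
G(p) = p*(24 + p) (G(p) = (p + 24)*p = (24 + p)*p = p*(24 + p))
M = 724 (M = -((24782 + 4362) - 30592)/2 = -(29144 - 30592)/2 = -1/2*(-1448) = 724)
Z = 2*I*sqrt(10) (Z = sqrt(-10*4 + 0*(24 + 0)) = sqrt(-40 + 0*24) = sqrt(-40 + 0) = sqrt(-40) = 2*I*sqrt(10) ≈ 6.3246*I)
M*Z = 724*(2*I*sqrt(10)) = 1448*I*sqrt(10)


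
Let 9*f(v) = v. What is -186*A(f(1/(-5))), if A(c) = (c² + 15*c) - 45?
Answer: 5691538/675 ≈ 8431.9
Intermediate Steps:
f(v) = v/9
A(c) = -45 + c² + 15*c
-186*A(f(1/(-5))) = -186*(-45 + ((⅑)/(-5))² + 15*((⅑)/(-5))) = -186*(-45 + ((⅑)*(-⅕))² + 15*((⅑)*(-⅕))) = -186*(-45 + (-1/45)² + 15*(-1/45)) = -186*(-45 + 1/2025 - ⅓) = -186*(-91799/2025) = 5691538/675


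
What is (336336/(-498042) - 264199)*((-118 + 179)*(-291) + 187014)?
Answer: -412445454998343/9223 ≈ -4.4719e+10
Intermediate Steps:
(336336/(-498042) - 264199)*((-118 + 179)*(-291) + 187014) = (336336*(-1/498042) - 264199)*(61*(-291) + 187014) = (-56056/83007 - 264199)*(-17751 + 187014) = -21930422449/83007*169263 = -412445454998343/9223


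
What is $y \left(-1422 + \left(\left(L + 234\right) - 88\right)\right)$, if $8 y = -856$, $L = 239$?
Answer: $110959$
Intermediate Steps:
$y = -107$ ($y = \frac{1}{8} \left(-856\right) = -107$)
$y \left(-1422 + \left(\left(L + 234\right) - 88\right)\right) = - 107 \left(-1422 + \left(\left(239 + 234\right) - 88\right)\right) = - 107 \left(-1422 + \left(473 - 88\right)\right) = - 107 \left(-1422 + 385\right) = \left(-107\right) \left(-1037\right) = 110959$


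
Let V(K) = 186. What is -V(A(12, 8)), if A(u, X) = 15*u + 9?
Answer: -186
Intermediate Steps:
A(u, X) = 9 + 15*u
-V(A(12, 8)) = -1*186 = -186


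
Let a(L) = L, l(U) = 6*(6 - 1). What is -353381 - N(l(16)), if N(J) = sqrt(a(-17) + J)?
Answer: -353381 - sqrt(13) ≈ -3.5338e+5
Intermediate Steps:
l(U) = 30 (l(U) = 6*5 = 30)
N(J) = sqrt(-17 + J)
-353381 - N(l(16)) = -353381 - sqrt(-17 + 30) = -353381 - sqrt(13)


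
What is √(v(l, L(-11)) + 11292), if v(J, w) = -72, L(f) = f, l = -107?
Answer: 2*√2805 ≈ 105.92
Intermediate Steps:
√(v(l, L(-11)) + 11292) = √(-72 + 11292) = √11220 = 2*√2805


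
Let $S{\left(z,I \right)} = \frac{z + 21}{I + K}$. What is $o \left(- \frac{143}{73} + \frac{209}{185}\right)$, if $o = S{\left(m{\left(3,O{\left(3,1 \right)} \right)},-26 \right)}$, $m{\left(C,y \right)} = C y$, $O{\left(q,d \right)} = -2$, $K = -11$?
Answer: $\frac{33594}{99937} \approx 0.33615$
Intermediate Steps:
$S{\left(z,I \right)} = \frac{21 + z}{-11 + I}$ ($S{\left(z,I \right)} = \frac{z + 21}{I - 11} = \frac{21 + z}{-11 + I}$)
$o = - \frac{15}{37}$ ($o = \frac{21 + 3 \left(-2\right)}{-11 - 26} = \frac{21 - 6}{-37} = \left(- \frac{1}{37}\right) 15 = - \frac{15}{37} \approx -0.40541$)
$o \left(- \frac{143}{73} + \frac{209}{185}\right) = - \frac{15 \left(- \frac{143}{73} + \frac{209}{185}\right)}{37} = \left(- \frac{15}{37}\right) \left(- \frac{11198}{13505}\right) = \frac{33594}{99937}$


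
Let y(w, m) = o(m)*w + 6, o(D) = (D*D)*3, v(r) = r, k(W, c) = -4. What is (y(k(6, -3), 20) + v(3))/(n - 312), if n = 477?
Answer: -1597/55 ≈ -29.036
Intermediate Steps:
o(D) = 3*D**2 (o(D) = D**2*3 = 3*D**2)
y(w, m) = 6 + 3*w*m**2 (y(w, m) = (3*m**2)*w + 6 = 3*w*m**2 + 6 = 6 + 3*w*m**2)
(y(k(6, -3), 20) + v(3))/(n - 312) = ((6 + 3*(-4)*20**2) + 3)/(477 - 312) = ((6 + 3*(-4)*400) + 3)/165 = ((6 - 4800) + 3)*(1/165) = (-4794 + 3)*(1/165) = -4791*1/165 = -1597/55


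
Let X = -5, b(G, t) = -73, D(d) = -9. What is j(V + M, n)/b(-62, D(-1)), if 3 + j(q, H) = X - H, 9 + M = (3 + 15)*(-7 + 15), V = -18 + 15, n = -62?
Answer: -54/73 ≈ -0.73973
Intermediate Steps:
V = -3
M = 135 (M = -9 + (3 + 15)*(-7 + 15) = -9 + 18*8 = -9 + 144 = 135)
j(q, H) = -8 - H (j(q, H) = -3 + (-5 - H) = -8 - H)
j(V + M, n)/b(-62, D(-1)) = (-8 - 1*(-62))/(-73) = (-8 + 62)*(-1/73) = 54*(-1/73) = -54/73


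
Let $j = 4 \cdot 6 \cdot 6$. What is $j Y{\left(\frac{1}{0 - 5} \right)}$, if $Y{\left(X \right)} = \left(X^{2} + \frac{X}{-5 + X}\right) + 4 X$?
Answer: $- \frac{33768}{325} \approx -103.9$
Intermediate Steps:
$j = 144$ ($j = 24 \cdot 6 = 144$)
$Y{\left(X \right)} = X^{2} + 4 X + \frac{X}{-5 + X}$ ($Y{\left(X \right)} = \left(X^{2} + \frac{X}{-5 + X}\right) + 4 X = X^{2} + 4 X + \frac{X}{-5 + X}$)
$j Y{\left(\frac{1}{0 - 5} \right)} = 144 \frac{-19 + \left(\frac{1}{0 - 5}\right)^{2} - \frac{1}{0 - 5}}{\left(0 - 5\right) \left(-5 + \frac{1}{0 - 5}\right)} = 144 \frac{-19 + \left(\frac{1}{-5}\right)^{2} - \frac{1}{-5}}{\left(-5\right) \left(-5 + \frac{1}{-5}\right)} = 144 \left(- \frac{-19 + \left(- \frac{1}{5}\right)^{2} - - \frac{1}{5}}{5 \left(-5 - \frac{1}{5}\right)}\right) = 144 \left(- \frac{-19 + \frac{1}{25} + \frac{1}{5}}{5 \left(- \frac{26}{5}\right)}\right) = 144 \left(\left(- \frac{1}{5}\right) \left(- \frac{5}{26}\right) \left(- \frac{469}{25}\right)\right) = 144 \left(- \frac{469}{650}\right) = - \frac{33768}{325}$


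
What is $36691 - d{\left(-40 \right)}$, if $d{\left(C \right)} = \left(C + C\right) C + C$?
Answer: $33531$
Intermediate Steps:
$d{\left(C \right)} = C + 2 C^{2}$ ($d{\left(C \right)} = 2 C C + C = 2 C^{2} + C = C + 2 C^{2}$)
$36691 - d{\left(-40 \right)} = 36691 - - 40 \left(1 + 2 \left(-40\right)\right) = 36691 - - 40 \left(1 - 80\right) = 36691 - \left(-40\right) \left(-79\right) = 36691 - 3160 = 33531$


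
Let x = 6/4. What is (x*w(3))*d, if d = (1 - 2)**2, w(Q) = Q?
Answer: 9/2 ≈ 4.5000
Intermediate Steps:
x = 3/2 (x = 6*(1/4) = 3/2 ≈ 1.5000)
d = 1 (d = (-1)**2 = 1)
(x*w(3))*d = ((3/2)*3)*1 = (9/2)*1 = 9/2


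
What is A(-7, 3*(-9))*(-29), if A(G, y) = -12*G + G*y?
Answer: -7917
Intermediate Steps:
A(-7, 3*(-9))*(-29) = -7*(-12 + 3*(-9))*(-29) = -7*(-12 - 27)*(-29) = -7*(-39)*(-29) = 273*(-29) = -7917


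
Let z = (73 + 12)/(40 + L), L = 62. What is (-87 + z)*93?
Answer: -16027/2 ≈ -8013.5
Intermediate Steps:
z = ⅚ (z = (73 + 12)/(40 + 62) = 85/102 = 85*(1/102) = ⅚ ≈ 0.83333)
(-87 + z)*93 = (-87 + ⅚)*93 = -517/6*93 = -16027/2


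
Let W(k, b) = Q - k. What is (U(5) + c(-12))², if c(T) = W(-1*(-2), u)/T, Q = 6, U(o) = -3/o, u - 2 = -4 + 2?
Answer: 196/225 ≈ 0.87111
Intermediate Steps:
u = 0 (u = 2 + (-4 + 2) = 2 - 2 = 0)
W(k, b) = 6 - k
c(T) = 4/T (c(T) = (6 - (-1)*(-2))/T = (6 - 1*2)/T = (6 - 2)/T = 4/T)
(U(5) + c(-12))² = (-3/5 + 4/(-12))² = (-3*⅕ + 4*(-1/12))² = (-⅗ - ⅓)² = (-14/15)² = 196/225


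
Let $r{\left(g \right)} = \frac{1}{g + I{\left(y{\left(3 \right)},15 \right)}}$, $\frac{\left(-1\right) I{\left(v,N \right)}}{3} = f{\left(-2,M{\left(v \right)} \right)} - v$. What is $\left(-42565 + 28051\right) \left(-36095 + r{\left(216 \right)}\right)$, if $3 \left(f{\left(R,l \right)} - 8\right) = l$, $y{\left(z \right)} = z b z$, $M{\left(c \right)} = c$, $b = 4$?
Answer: $\frac{23050842101}{44} \approx 5.2388 \cdot 10^{8}$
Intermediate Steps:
$y{\left(z \right)} = 4 z^{2}$ ($y{\left(z \right)} = z 4 z = 4 z z = 4 z^{2}$)
$f{\left(R,l \right)} = 8 + \frac{l}{3}$
$I{\left(v,N \right)} = -24 + 2 v$ ($I{\left(v,N \right)} = - 3 \left(\left(8 + \frac{v}{3}\right) - v\right) = - 3 \left(8 - \frac{2 v}{3}\right) = -24 + 2 v$)
$r{\left(g \right)} = \frac{1}{48 + g}$ ($r{\left(g \right)} = \frac{1}{g - \left(24 - 2 \cdot 4 \cdot 3^{2}\right)} = \frac{1}{g - \left(24 - 2 \cdot 4 \cdot 9\right)} = \frac{1}{g + \left(-24 + 2 \cdot 36\right)} = \frac{1}{g + \left(-24 + 72\right)} = \frac{1}{g + 48} = \frac{1}{48 + g}$)
$\left(-42565 + 28051\right) \left(-36095 + r{\left(216 \right)}\right) = \left(-42565 + 28051\right) \left(-36095 + \frac{1}{48 + 216}\right) = - 14514 \left(-36095 + \frac{1}{264}\right) = \left(-14514\right) \left(- \frac{9529079}{264}\right) = \frac{23050842101}{44}$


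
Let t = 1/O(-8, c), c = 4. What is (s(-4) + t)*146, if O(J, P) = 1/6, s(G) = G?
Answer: 292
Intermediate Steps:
O(J, P) = ⅙
t = 6 (t = 1/(⅙) = 6)
(s(-4) + t)*146 = (-4 + 6)*146 = 2*146 = 292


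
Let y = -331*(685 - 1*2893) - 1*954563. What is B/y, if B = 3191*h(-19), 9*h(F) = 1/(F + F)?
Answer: 3191/76510530 ≈ 4.1707e-5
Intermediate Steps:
h(F) = 1/(18*F) (h(F) = 1/(9*(F + F)) = 1/(9*((2*F))) = (1/(2*F))/9 = 1/(18*F))
B = -3191/342 (B = 3191*((1/18)/(-19)) = 3191*((1/18)*(-1/19)) = 3191*(-1/342) = -3191/342 ≈ -9.3304)
y = -223715 (y = -331*(685 - 2893) - 954563 = -331*(-2208) - 954563 = 730848 - 954563 = -223715)
B/y = -3191/342/(-223715) = -3191/342*(-1/223715) = 3191/76510530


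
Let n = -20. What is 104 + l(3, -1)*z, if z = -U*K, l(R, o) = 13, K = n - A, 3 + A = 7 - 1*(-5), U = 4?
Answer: 1612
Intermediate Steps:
A = 9 (A = -3 + (7 - 1*(-5)) = -3 + (7 + 5) = -3 + 12 = 9)
K = -29 (K = -20 - 1*9 = -20 - 9 = -29)
z = 116 (z = -4*(-29) = -1*(-116) = 116)
104 + l(3, -1)*z = 104 + 13*116 = 104 + 1508 = 1612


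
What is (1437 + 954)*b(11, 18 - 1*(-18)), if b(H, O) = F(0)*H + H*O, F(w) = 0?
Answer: 946836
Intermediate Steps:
b(H, O) = H*O (b(H, O) = 0*H + H*O = 0 + H*O = H*O)
(1437 + 954)*b(11, 18 - 1*(-18)) = (1437 + 954)*(11*(18 - 1*(-18))) = 2391*(11*(18 + 18)) = 2391*(11*36) = 2391*396 = 946836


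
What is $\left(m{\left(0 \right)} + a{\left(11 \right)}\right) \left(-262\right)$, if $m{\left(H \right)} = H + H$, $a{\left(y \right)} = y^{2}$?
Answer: $-31702$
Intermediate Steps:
$m{\left(H \right)} = 2 H$
$\left(m{\left(0 \right)} + a{\left(11 \right)}\right) \left(-262\right) = \left(2 \cdot 0 + 11^{2}\right) \left(-262\right) = \left(0 + 121\right) \left(-262\right) = 121 \left(-262\right) = -31702$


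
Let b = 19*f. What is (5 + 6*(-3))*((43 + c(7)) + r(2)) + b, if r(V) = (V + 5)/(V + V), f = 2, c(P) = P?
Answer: -2539/4 ≈ -634.75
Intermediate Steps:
r(V) = (5 + V)/(2*V) (r(V) = (5 + V)/((2*V)) = (5 + V)*(1/(2*V)) = (5 + V)/(2*V))
b = 38 (b = 19*2 = 38)
(5 + 6*(-3))*((43 + c(7)) + r(2)) + b = (5 + 6*(-3))*((43 + 7) + (½)*(5 + 2)/2) + 38 = (5 - 18)*(50 + (½)*(½)*7) + 38 = -13*(50 + 7/4) + 38 = -13*207/4 + 38 = -2691/4 + 38 = -2539/4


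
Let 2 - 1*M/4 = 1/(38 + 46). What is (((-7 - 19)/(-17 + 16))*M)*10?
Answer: 43420/21 ≈ 2067.6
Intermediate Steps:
M = 167/21 (M = 8 - 4/(38 + 46) = 8 - 4/84 = 8 - 4*1/84 = 8 - 1/21 = 167/21 ≈ 7.9524)
(((-7 - 19)/(-17 + 16))*M)*10 = (((-7 - 19)/(-17 + 16))*(167/21))*10 = (-26/(-1)*(167/21))*10 = (-26*(-1)*(167/21))*10 = (26*(167/21))*10 = (4342/21)*10 = 43420/21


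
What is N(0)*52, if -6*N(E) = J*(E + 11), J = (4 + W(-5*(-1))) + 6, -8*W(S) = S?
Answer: -3575/4 ≈ -893.75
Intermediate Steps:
W(S) = -S/8
J = 75/8 (J = (4 - (-5)*(-1)/8) + 6 = (4 - ⅛*5) + 6 = (4 - 5/8) + 6 = 27/8 + 6 = 75/8 ≈ 9.3750)
N(E) = -275/16 - 25*E/16 (N(E) = -25*(E + 11)/16 = -25*(11 + E)/16 = -(825/8 + 75*E/8)/6 = -275/16 - 25*E/16)
N(0)*52 = (-275/16 - 25/16*0)*52 = (-275/16 + 0)*52 = -275/16*52 = -3575/4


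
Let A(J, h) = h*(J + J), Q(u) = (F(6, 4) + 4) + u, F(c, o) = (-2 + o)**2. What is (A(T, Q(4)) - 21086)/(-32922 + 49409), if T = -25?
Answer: -21686/16487 ≈ -1.3153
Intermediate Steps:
Q(u) = 8 + u (Q(u) = ((-2 + 4)**2 + 4) + u = (2**2 + 4) + u = (4 + 4) + u = 8 + u)
A(J, h) = 2*J*h (A(J, h) = h*(2*J) = 2*J*h)
(A(T, Q(4)) - 21086)/(-32922 + 49409) = (2*(-25)*(8 + 4) - 21086)/(-32922 + 49409) = (2*(-25)*12 - 21086)/16487 = (-600 - 21086)*(1/16487) = -21686*1/16487 = -21686/16487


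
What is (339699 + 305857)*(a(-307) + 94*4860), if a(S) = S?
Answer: 294717617348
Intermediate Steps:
(339699 + 305857)*(a(-307) + 94*4860) = (339699 + 305857)*(-307 + 94*4860) = 645556*(-307 + 456840) = 645556*456533 = 294717617348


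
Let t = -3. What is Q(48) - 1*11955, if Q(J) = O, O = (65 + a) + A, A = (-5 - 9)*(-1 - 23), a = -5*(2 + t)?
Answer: -11549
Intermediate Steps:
a = 5 (a = -5*(2 - 3) = -5*(-1) = 5)
A = 336 (A = -14*(-24) = 336)
O = 406 (O = (65 + 5) + 336 = 70 + 336 = 406)
Q(J) = 406
Q(48) - 1*11955 = 406 - 1*11955 = 406 - 11955 = -11549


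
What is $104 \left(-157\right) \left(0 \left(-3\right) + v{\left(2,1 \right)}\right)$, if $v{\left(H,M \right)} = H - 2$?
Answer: $0$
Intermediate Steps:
$v{\left(H,M \right)} = -2 + H$
$104 \left(-157\right) \left(0 \left(-3\right) + v{\left(2,1 \right)}\right) = 104 \left(-157\right) \left(0 \left(-3\right) + \left(-2 + 2\right)\right) = - 16328 \left(0 + 0\right) = \left(-16328\right) 0 = 0$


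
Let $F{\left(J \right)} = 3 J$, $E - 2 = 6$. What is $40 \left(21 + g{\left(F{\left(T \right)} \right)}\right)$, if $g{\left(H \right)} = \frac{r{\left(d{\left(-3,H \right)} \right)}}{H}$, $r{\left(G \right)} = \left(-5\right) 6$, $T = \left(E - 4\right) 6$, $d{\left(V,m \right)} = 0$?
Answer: $\frac{2470}{3} \approx 823.33$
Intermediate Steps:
$E = 8$ ($E = 2 + 6 = 8$)
$T = 24$ ($T = \left(8 - 4\right) 6 = 4 \cdot 6 = 24$)
$r{\left(G \right)} = -30$
$g{\left(H \right)} = - \frac{30}{H}$
$40 \left(21 + g{\left(F{\left(T \right)} \right)}\right) = 40 \left(21 - \frac{30}{3 \cdot 24}\right) = 40 \left(21 - \frac{30}{72}\right) = 40 \left(21 - \frac{5}{12}\right) = 40 \cdot \frac{247}{12} = \frac{2470}{3}$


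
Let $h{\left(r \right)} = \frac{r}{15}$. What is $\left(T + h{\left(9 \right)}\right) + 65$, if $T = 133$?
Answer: $\frac{993}{5} \approx 198.6$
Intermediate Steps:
$h{\left(r \right)} = \frac{r}{15}$ ($h{\left(r \right)} = r \frac{1}{15} = \frac{r}{15}$)
$\left(T + h{\left(9 \right)}\right) + 65 = \left(133 + \frac{1}{15} \cdot 9\right) + 65 = \left(133 + \frac{3}{5}\right) + 65 = \frac{668}{5} + 65 = \frac{993}{5}$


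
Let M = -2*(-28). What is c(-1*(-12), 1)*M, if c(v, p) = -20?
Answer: -1120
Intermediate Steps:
M = 56
c(-1*(-12), 1)*M = -20*56 = -1120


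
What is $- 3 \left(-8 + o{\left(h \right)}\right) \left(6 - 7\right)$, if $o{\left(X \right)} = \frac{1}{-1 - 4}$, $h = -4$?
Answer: $- \frac{123}{5} \approx -24.6$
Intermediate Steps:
$o{\left(X \right)} = - \frac{1}{5}$ ($o{\left(X \right)} = \frac{1}{-5} = - \frac{1}{5}$)
$- 3 \left(-8 + o{\left(h \right)}\right) \left(6 - 7\right) = - 3 \left(-8 - \frac{1}{5}\right) \left(6 - 7\right) = \left(-3\right) \left(- \frac{41}{5}\right) \left(-1\right) = \frac{123}{5} \left(-1\right) = - \frac{123}{5}$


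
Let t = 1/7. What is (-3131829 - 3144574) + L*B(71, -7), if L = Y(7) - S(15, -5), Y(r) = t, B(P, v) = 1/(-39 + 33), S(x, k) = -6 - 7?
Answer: -131804509/21 ≈ -6.2764e+6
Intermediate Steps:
S(x, k) = -13
t = ⅐ ≈ 0.14286
B(P, v) = -⅙ (B(P, v) = 1/(-6) = -⅙)
Y(r) = ⅐
L = 92/7 (L = ⅐ - 1*(-13) = ⅐ + 13 = 92/7 ≈ 13.143)
(-3131829 - 3144574) + L*B(71, -7) = (-3131829 - 3144574) + (92/7)*(-⅙) = -6276403 - 46/21 = -131804509/21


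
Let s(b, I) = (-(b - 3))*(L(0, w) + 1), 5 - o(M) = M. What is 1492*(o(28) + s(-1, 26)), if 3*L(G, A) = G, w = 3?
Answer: -28348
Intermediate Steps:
o(M) = 5 - M
L(G, A) = G/3
s(b, I) = 3 - b (s(b, I) = (-(b - 3))*((1/3)*0 + 1) = (-(-3 + b))*(0 + 1) = (3 - b)*1 = 3 - b)
1492*(o(28) + s(-1, 26)) = 1492*((5 - 1*28) + (3 - 1*(-1))) = 1492*((5 - 28) + (3 + 1)) = 1492*(-23 + 4) = 1492*(-19) = -28348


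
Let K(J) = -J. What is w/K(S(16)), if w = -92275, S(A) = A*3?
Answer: 92275/48 ≈ 1922.4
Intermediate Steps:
S(A) = 3*A
w/K(S(16)) = -92275/((-3*16)) = -92275/((-1*48)) = -92275/(-48) = -92275*(-1/48) = 92275/48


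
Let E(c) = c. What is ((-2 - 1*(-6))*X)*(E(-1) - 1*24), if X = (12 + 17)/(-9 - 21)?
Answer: 290/3 ≈ 96.667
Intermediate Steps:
X = -29/30 (X = 29/(-30) = 29*(-1/30) = -29/30 ≈ -0.96667)
((-2 - 1*(-6))*X)*(E(-1) - 1*24) = ((-2 - 1*(-6))*(-29/30))*(-1 - 1*24) = ((-2 + 6)*(-29/30))*(-1 - 24) = (4*(-29/30))*(-25) = -58/15*(-25) = 290/3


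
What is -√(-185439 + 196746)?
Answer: -√11307 ≈ -106.33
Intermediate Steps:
-√(-185439 + 196746) = -√11307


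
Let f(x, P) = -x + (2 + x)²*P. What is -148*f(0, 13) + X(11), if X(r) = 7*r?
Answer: -7619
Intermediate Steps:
f(x, P) = -x + P*(2 + x)²
-148*f(0, 13) + X(11) = -148*(-1*0 + 13*(2 + 0)²) + 7*11 = -148*(0 + 13*2²) + 77 = -148*(0 + 13*4) + 77 = -148*(0 + 52) + 77 = -148*52 + 77 = -7696 + 77 = -7619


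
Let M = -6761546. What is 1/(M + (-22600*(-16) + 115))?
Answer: -1/6399831 ≈ -1.5625e-7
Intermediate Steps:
1/(M + (-22600*(-16) + 115)) = 1/(-6761546 + (-22600*(-16) + 115)) = 1/(-6761546 + (-1130*(-320) + 115)) = 1/(-6761546 + (361600 + 115)) = 1/(-6761546 + 361715) = 1/(-6399831) = -1/6399831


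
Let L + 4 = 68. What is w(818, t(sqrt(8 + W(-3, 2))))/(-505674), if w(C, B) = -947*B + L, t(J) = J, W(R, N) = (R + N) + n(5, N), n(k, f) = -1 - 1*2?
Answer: 305/84279 ≈ 0.0036189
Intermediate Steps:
n(k, f) = -3 (n(k, f) = -1 - 2 = -3)
L = 64 (L = -4 + 68 = 64)
W(R, N) = -3 + N + R (W(R, N) = (R + N) - 3 = (N + R) - 3 = -3 + N + R)
w(C, B) = 64 - 947*B (w(C, B) = -947*B + 64 = 64 - 947*B)
w(818, t(sqrt(8 + W(-3, 2))))/(-505674) = (64 - 947*sqrt(8 + (-3 + 2 - 3)))/(-505674) = (64 - 947*sqrt(8 - 4))*(-1/505674) = (64 - 947*sqrt(4))*(-1/505674) = (64 - 947*2)*(-1/505674) = (64 - 1894)*(-1/505674) = -1830*(-1/505674) = 305/84279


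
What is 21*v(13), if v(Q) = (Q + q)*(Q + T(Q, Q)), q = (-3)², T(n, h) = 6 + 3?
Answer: 10164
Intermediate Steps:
T(n, h) = 9
q = 9
v(Q) = (9 + Q)² (v(Q) = (Q + 9)*(Q + 9) = (9 + Q)*(9 + Q) = (9 + Q)²)
21*v(13) = 21*(81 + 13² + 18*13) = 21*(81 + 169 + 234) = 21*484 = 10164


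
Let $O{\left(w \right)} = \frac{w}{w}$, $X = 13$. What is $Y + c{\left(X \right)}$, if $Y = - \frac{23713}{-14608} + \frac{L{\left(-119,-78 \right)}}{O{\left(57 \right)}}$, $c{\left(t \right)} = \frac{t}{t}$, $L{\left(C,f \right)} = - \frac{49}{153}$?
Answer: $\frac{5147321}{2235024} \approx 2.303$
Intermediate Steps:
$L{\left(C,f \right)} = - \frac{49}{153}$ ($L{\left(C,f \right)} = \left(-49\right) \frac{1}{153} = - \frac{49}{153}$)
$O{\left(w \right)} = 1$
$c{\left(t \right)} = 1$
$Y = \frac{2912297}{2235024}$ ($Y = - \frac{23713}{-14608} - \frac{49}{153 \cdot 1} = \left(-23713\right) \left(- \frac{1}{14608}\right) - \frac{49}{153} = \frac{23713}{14608} - \frac{49}{153} = \frac{2912297}{2235024} \approx 1.303$)
$Y + c{\left(X \right)} = \frac{2912297}{2235024} + 1 = \frac{5147321}{2235024}$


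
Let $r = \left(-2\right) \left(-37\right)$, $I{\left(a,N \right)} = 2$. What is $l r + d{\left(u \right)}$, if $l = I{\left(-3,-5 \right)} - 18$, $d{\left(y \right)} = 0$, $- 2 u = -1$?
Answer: $-1184$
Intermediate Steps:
$r = 74$
$u = \frac{1}{2}$ ($u = \left(- \frac{1}{2}\right) \left(-1\right) = \frac{1}{2} \approx 0.5$)
$l = -16$ ($l = 2 - 18 = -16$)
$l r + d{\left(u \right)} = \left(-16\right) 74 + 0 = -1184 + 0 = -1184$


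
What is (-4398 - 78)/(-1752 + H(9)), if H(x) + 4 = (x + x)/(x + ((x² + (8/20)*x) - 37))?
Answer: 633354/248429 ≈ 2.5494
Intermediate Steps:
H(x) = -4 + 2*x/(-37 + x² + 7*x/5) (H(x) = -4 + (x + x)/(x + ((x² + (8/20)*x) - 37)) = -4 + (2*x)/(x + ((x² + (8*(1/20))*x) - 37)) = -4 + (2*x)/(x + ((x² + 2*x/5) - 37)) = -4 + (2*x)/(x + (-37 + x² + 2*x/5)) = -4 + (2*x)/(-37 + x² + 7*x/5) = -4 + 2*x/(-37 + x² + 7*x/5))
(-4398 - 78)/(-1752 + H(9)) = (-4398 - 78)/(-1752 + 2*(370 - 10*9² - 9*9)/(-185 + 5*9² + 7*9)) = -4476/(-1752 + 2*(370 - 10*81 - 81)/(-185 + 5*81 + 63)) = -4476/(-1752 + 2*(370 - 810 - 81)/(-185 + 405 + 63)) = -4476/(-1752 + 2*(-521)/283) = -4476/(-1752 + 2*(1/283)*(-521)) = -4476/(-1752 - 1042/283) = -4476/(-496858/283) = -4476*(-283/496858) = 633354/248429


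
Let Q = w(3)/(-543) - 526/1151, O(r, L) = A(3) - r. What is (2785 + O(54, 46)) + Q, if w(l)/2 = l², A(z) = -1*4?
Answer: 568016525/208331 ≈ 2726.5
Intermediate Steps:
A(z) = -4
O(r, L) = -4 - r
w(l) = 2*l²
Q = -102112/208331 (Q = (2*3²)/(-543) - 526/1151 = (2*9)*(-1/543) - 526*1/1151 = 18*(-1/543) - 526/1151 = -6/181 - 526/1151 = -102112/208331 ≈ -0.49014)
(2785 + O(54, 46)) + Q = (2785 + (-4 - 1*54)) - 102112/208331 = (2785 + (-4 - 54)) - 102112/208331 = (2785 - 58) - 102112/208331 = 2727 - 102112/208331 = 568016525/208331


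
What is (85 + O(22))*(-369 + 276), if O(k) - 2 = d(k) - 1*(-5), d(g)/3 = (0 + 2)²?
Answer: -9672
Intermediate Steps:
d(g) = 12 (d(g) = 3*(0 + 2)² = 3*2² = 3*4 = 12)
O(k) = 19 (O(k) = 2 + (12 - 1*(-5)) = 2 + (12 + 5) = 2 + 17 = 19)
(85 + O(22))*(-369 + 276) = (85 + 19)*(-369 + 276) = 104*(-93) = -9672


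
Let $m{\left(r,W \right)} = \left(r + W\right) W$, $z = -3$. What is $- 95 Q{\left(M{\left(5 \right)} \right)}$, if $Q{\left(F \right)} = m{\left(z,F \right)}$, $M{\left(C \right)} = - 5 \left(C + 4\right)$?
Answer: $-205200$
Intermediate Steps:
$M{\left(C \right)} = -20 - 5 C$ ($M{\left(C \right)} = - 5 \left(4 + C\right) = -20 - 5 C$)
$m{\left(r,W \right)} = W \left(W + r\right)$ ($m{\left(r,W \right)} = \left(W + r\right) W = W \left(W + r\right)$)
$Q{\left(F \right)} = F \left(-3 + F\right)$ ($Q{\left(F \right)} = F \left(F - 3\right) = F \left(-3 + F\right)$)
$- 95 Q{\left(M{\left(5 \right)} \right)} = - 95 \left(-20 - 25\right) \left(-3 - 45\right) = - 95 \left(- 45 \left(-3 - 45\right)\right) = - 95 \left(\left(-45\right) \left(-48\right)\right) = \left(-95\right) 2160 = -205200$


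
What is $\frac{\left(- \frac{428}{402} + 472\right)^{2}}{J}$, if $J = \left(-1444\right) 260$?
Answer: $- \frac{6205081}{10504260} \approx -0.59072$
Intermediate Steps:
$J = -375440$
$\frac{\left(- \frac{428}{402} + 472\right)^{2}}{J} = \frac{\left(- \frac{428}{402} + 472\right)^{2}}{-375440} = \left(\left(-428\right) \frac{1}{402} + 472\right)^{2} \left(- \frac{1}{375440}\right) = \left(- \frac{214}{201} + 472\right)^{2} \left(- \frac{1}{375440}\right) = \left(\frac{94658}{201}\right)^{2} \left(- \frac{1}{375440}\right) = \frac{8960136964}{40401} \left(- \frac{1}{375440}\right) = - \frac{6205081}{10504260}$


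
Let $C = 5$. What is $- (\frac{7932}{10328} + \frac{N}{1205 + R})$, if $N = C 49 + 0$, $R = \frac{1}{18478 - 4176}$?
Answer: $- \frac{43222147693}{44497958202} \approx -0.97133$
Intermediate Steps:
$R = \frac{1}{14302} \approx 6.992 \cdot 10^{-5}$
$N = 245$ ($N = 5 \cdot 49 + 0 = 245 + 0 = 245$)
$- (\frac{7932}{10328} + \frac{N}{1205 + R}) = - (\frac{7932}{10328} + \frac{245}{1205 + \frac{1}{14302}}) = - (7932 \cdot \frac{1}{10328} + \frac{245}{\frac{17233911}{14302}}) = - (\frac{1983}{2582} + 245 \cdot \frac{14302}{17233911}) = - (\frac{1983}{2582} + \frac{3503990}{17233911}) = \left(-1\right) \frac{43222147693}{44497958202} = - \frac{43222147693}{44497958202}$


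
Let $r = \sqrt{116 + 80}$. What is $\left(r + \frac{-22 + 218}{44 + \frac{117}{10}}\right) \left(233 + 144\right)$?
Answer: $\frac{3678766}{557} \approx 6604.6$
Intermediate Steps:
$r = 14$ ($r = \sqrt{196} = 14$)
$\left(r + \frac{-22 + 218}{44 + \frac{117}{10}}\right) \left(233 + 144\right) = \left(14 + \frac{-22 + 218}{44 + \frac{117}{10}}\right) \left(233 + 144\right) = \left(14 + \frac{196}{44 + 117 \cdot \frac{1}{10}}\right) 377 = \left(14 + \frac{196}{44 + \frac{117}{10}}\right) 377 = \left(14 + \frac{196}{\frac{557}{10}}\right) 377 = \left(14 + 196 \cdot \frac{10}{557}\right) 377 = \left(14 + \frac{1960}{557}\right) 377 = \frac{9758}{557} \cdot 377 = \frac{3678766}{557}$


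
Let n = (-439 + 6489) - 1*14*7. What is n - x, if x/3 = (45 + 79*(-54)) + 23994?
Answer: -53367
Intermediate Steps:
n = 5952 (n = 6050 - 14*7 = 6050 - 98 = 5952)
x = 59319 (x = 3*((45 + 79*(-54)) + 23994) = 3*((45 - 4266) + 23994) = 3*(-4221 + 23994) = 3*19773 = 59319)
n - x = 5952 - 1*59319 = 5952 - 59319 = -53367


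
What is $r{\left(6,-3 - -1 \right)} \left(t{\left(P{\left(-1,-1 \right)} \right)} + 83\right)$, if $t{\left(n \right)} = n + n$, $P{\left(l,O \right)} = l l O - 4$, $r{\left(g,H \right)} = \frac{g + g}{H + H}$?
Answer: $-219$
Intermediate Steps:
$r{\left(g,H \right)} = \frac{g}{H}$ ($r{\left(g,H \right)} = \frac{2 g}{2 H} = 2 g \frac{1}{2 H} = \frac{g}{H}$)
$P{\left(l,O \right)} = -4 + O l^{2}$ ($P{\left(l,O \right)} = l^{2} O - 4 = O l^{2} - 4 = -4 + O l^{2}$)
$t{\left(n \right)} = 2 n$
$r{\left(6,-3 - -1 \right)} \left(t{\left(P{\left(-1,-1 \right)} \right)} + 83\right) = \frac{6}{-3 - -1} \left(2 \left(-4 - \left(-1\right)^{2}\right) + 83\right) = \frac{6}{-3 + 1} \left(2 \left(-4 - 1\right) + 83\right) = \frac{6}{-2} \left(2 \left(-4 - 1\right) + 83\right) = 6 \left(- \frac{1}{2}\right) \left(2 \left(-5\right) + 83\right) = - 3 \left(-10 + 83\right) = \left(-3\right) 73 = -219$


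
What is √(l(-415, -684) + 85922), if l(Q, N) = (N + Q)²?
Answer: 3*√143747 ≈ 1137.4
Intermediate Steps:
√(l(-415, -684) + 85922) = √((-684 - 415)² + 85922) = √((-1099)² + 85922) = √(1207801 + 85922) = √1293723 = 3*√143747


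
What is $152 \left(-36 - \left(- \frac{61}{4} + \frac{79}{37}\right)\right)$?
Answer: $- \frac{128706}{37} \approx -3478.5$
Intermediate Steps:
$152 \left(-36 - \left(- \frac{61}{4} + \frac{79}{37}\right)\right) = 152 \left(-36 - - \frac{1941}{148}\right) = 152 \left(-36 + \left(- \frac{79}{37} + \frac{61}{4}\right)\right) = 152 \left(-36 + \frac{1941}{148}\right) = 152 \left(- \frac{3387}{148}\right) = - \frac{128706}{37}$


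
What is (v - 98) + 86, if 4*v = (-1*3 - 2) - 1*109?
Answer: -81/2 ≈ -40.500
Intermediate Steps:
v = -57/2 (v = ((-1*3 - 2) - 1*109)/4 = ((-3 - 2) - 109)/4 = (-5 - 109)/4 = (¼)*(-114) = -57/2 ≈ -28.500)
(v - 98) + 86 = (-57/2 - 98) + 86 = -253/2 + 86 = -81/2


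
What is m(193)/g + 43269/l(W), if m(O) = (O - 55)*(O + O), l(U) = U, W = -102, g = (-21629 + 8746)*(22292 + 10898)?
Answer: -3083542897411/7268975090 ≈ -424.21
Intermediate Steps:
g = -427586770 (g = -12883*33190 = -427586770)
m(O) = 2*O*(-55 + O) (m(O) = (-55 + O)*(2*O) = 2*O*(-55 + O))
m(193)/g + 43269/l(W) = (2*193*(-55 + 193))/(-427586770) + 43269/(-102) = (2*193*138)*(-1/427586770) + 43269*(-1/102) = 53268*(-1/427586770) - 14423/34 = -26634/213793385 - 14423/34 = -3083542897411/7268975090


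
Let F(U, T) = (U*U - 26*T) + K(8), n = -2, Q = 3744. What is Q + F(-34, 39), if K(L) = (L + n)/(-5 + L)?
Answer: 3888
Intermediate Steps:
K(L) = (-2 + L)/(-5 + L) (K(L) = (L - 2)/(-5 + L) = (-2 + L)/(-5 + L))
F(U, T) = 2 + U**2 - 26*T (F(U, T) = (U*U - 26*T) + (-2 + 8)/(-5 + 8) = (U**2 - 26*T) + 6/3 = (U**2 - 26*T) + (1/3)*6 = (U**2 - 26*T) + 2 = 2 + U**2 - 26*T)
Q + F(-34, 39) = 3744 + (2 + (-34)**2 - 26*39) = 3744 + (2 + 1156 - 1014) = 3744 + 144 = 3888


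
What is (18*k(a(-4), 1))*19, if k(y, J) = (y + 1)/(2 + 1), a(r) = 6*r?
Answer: -2622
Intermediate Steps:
k(y, J) = ⅓ + y/3 (k(y, J) = (1 + y)/3 = (1 + y)*(⅓) = ⅓ + y/3)
(18*k(a(-4), 1))*19 = (18*(⅓ + (6*(-4))/3))*19 = (18*(⅓ + (⅓)*(-24)))*19 = (18*(⅓ - 8))*19 = (18*(-23/3))*19 = -138*19 = -2622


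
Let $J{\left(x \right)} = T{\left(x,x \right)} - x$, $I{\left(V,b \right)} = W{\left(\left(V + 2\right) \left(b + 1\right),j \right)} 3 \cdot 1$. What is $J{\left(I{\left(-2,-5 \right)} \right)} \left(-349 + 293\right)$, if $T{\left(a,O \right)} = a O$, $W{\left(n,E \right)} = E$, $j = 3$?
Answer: $-4032$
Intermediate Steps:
$T{\left(a,O \right)} = O a$
$I{\left(V,b \right)} = 9$ ($I{\left(V,b \right)} = 3 \cdot 3 \cdot 1 = 9 \cdot 1 = 9$)
$J{\left(x \right)} = x^{2} - x$ ($J{\left(x \right)} = x x - x = x^{2} - x$)
$J{\left(I{\left(-2,-5 \right)} \right)} \left(-349 + 293\right) = 9 \left(-1 + 9\right) \left(-349 + 293\right) = 9 \cdot 8 \left(-56\right) = 72 \left(-56\right) = -4032$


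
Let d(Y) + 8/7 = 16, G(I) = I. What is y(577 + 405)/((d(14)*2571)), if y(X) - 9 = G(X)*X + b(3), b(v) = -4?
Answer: 2250101/89128 ≈ 25.246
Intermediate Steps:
d(Y) = 104/7 (d(Y) = -8/7 + 16 = 104/7)
y(X) = 5 + X² (y(X) = 9 + (X*X - 4) = 9 + (X² - 4) = 9 + (-4 + X²) = 5 + X²)
y(577 + 405)/((d(14)*2571)) = (5 + (577 + 405)²)/(((104/7)*2571)) = (5 + 982²)/(267384/7) = (5 + 964324)*(7/267384) = 964329*(7/267384) = 2250101/89128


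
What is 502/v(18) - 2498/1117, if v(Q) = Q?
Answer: 257885/10053 ≈ 25.653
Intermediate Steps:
502/v(18) - 2498/1117 = 502/18 - 2498/1117 = 502*(1/18) - 2498*1/1117 = 251/9 - 2498/1117 = 257885/10053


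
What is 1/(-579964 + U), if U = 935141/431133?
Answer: -431133/250040684071 ≈ -1.7243e-6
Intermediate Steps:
U = 935141/431133 (U = 935141*(1/431133) = 935141/431133 ≈ 2.1690)
1/(-579964 + U) = 1/(-579964 + 935141/431133) = 1/(-250040684071/431133) = -431133/250040684071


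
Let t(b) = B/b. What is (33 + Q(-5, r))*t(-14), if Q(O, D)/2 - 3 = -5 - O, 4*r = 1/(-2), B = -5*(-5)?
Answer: -975/14 ≈ -69.643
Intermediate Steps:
B = 25
r = -1/8 (r = (1/4)/(-2) = (1/4)*(-1/2) = -1/8 ≈ -0.12500)
Q(O, D) = -4 - 2*O (Q(O, D) = 6 + 2*(-5 - O) = 6 + (-10 - 2*O) = -4 - 2*O)
t(b) = 25/b
(33 + Q(-5, r))*t(-14) = (33 + (-4 - 2*(-5)))*(25/(-14)) = (33 + (-4 + 10))*(25*(-1/14)) = (33 + 6)*(-25/14) = 39*(-25/14) = -975/14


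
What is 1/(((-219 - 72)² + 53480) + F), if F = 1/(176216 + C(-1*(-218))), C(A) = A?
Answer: 176434/24376297875 ≈ 7.2379e-6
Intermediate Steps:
F = 1/176434 (F = 1/(176216 - 1*(-218)) = 1/(176216 + 218) = 1/176434 ≈ 5.6678e-6)
1/(((-219 - 72)² + 53480) + F) = 1/(((-219 - 72)² + 53480) + 1/176434) = 1/(((-291)² + 53480) + 1/176434) = 1/((84681 + 53480) + 1/176434) = 1/(138161 + 1/176434) = 1/(24376297875/176434) = 176434/24376297875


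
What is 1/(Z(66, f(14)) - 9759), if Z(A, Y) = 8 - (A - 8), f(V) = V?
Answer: -1/9809 ≈ -0.00010195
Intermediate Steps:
Z(A, Y) = 16 - A (Z(A, Y) = 8 - (-8 + A) = 8 + (8 - A) = 16 - A)
1/(Z(66, f(14)) - 9759) = 1/((16 - 1*66) - 9759) = 1/((16 - 66) - 9759) = 1/(-50 - 9759) = 1/(-9809) = -1/9809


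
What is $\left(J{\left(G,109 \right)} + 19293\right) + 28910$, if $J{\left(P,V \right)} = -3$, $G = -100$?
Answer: $48200$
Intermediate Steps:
$\left(J{\left(G,109 \right)} + 19293\right) + 28910 = \left(-3 + 19293\right) + 28910 = 19290 + 28910 = 48200$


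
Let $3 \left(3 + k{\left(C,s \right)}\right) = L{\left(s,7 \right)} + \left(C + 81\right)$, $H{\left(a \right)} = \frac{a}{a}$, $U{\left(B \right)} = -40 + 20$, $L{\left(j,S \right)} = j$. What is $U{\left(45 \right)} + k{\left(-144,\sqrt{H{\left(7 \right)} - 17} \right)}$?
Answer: $-44 + \frac{4 i}{3} \approx -44.0 + 1.3333 i$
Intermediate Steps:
$U{\left(B \right)} = -20$
$H{\left(a \right)} = 1$
$k{\left(C,s \right)} = 24 + \frac{C}{3} + \frac{s}{3}$ ($k{\left(C,s \right)} = -3 + \frac{s + \left(C + 81\right)}{3} = -3 + \frac{s + \left(81 + C\right)}{3} = -3 + \frac{81 + C + s}{3} = -3 + \left(27 + \frac{C}{3} + \frac{s}{3}\right) = 24 + \frac{C}{3} + \frac{s}{3}$)
$U{\left(45 \right)} + k{\left(-144,\sqrt{H{\left(7 \right)} - 17} \right)} = -20 + \left(24 + \frac{1}{3} \left(-144\right) + \frac{\sqrt{1 - 17}}{3}\right) = -20 + \left(24 - 48 + \frac{\sqrt{-16}}{3}\right) = -20 + \left(24 - 48 + \frac{4 i}{3}\right) = -20 - \left(24 - \frac{4 i}{3}\right) = -44 + \frac{4 i}{3}$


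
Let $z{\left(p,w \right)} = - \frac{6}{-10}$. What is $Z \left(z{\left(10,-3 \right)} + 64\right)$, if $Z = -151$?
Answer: $- \frac{48773}{5} \approx -9754.6$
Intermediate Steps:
$z{\left(p,w \right)} = \frac{3}{5}$ ($z{\left(p,w \right)} = \left(-6\right) \left(- \frac{1}{10}\right) = \frac{3}{5}$)
$Z \left(z{\left(10,-3 \right)} + 64\right) = - 151 \left(\frac{3}{5} + 64\right) = \left(-151\right) \frac{323}{5} = - \frac{48773}{5}$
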